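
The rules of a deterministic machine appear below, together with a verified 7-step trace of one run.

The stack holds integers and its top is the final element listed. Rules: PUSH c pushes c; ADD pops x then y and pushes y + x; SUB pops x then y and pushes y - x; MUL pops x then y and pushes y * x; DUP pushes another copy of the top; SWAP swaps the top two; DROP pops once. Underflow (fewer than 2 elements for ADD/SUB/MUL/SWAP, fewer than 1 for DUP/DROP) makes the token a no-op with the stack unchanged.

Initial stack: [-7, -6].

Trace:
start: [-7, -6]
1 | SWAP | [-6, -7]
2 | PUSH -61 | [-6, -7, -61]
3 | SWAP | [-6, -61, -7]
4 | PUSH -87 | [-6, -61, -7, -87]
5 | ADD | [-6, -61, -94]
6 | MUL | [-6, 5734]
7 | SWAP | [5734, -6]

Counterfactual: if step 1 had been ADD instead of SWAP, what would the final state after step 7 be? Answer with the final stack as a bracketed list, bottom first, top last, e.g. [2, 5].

(re-executing from step 1 with the substitution; state before step 1: [-7, -6])
1 | ADD | [-13]
2 | PUSH -61 | [-13, -61]
3 | SWAP | [-61, -13]
4 | PUSH -87 | [-61, -13, -87]
5 | ADD | [-61, -100]
6 | MUL | [6100]
7 | SWAP | [6100]

[6100]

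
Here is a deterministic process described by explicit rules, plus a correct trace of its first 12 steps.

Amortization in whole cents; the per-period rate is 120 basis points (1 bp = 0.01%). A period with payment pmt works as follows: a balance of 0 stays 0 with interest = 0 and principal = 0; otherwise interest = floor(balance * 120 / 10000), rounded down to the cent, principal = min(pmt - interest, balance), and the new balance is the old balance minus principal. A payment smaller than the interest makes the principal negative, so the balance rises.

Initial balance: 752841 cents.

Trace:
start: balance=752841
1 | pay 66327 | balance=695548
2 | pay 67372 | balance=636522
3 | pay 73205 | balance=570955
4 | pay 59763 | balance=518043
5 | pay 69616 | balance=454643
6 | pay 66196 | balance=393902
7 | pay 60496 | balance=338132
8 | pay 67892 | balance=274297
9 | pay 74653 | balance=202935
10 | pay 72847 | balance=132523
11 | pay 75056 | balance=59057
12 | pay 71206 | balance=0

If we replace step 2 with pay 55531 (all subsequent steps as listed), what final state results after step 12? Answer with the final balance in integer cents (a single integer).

(re-executing from step 2 with the substitution; state before step 2: balance=695548)
2 | pay 55531 | balance=648363
3 | pay 73205 | balance=582938
4 | pay 59763 | balance=530170
5 | pay 69616 | balance=466916
6 | pay 66196 | balance=406322
7 | pay 60496 | balance=350701
8 | pay 67892 | balance=287017
9 | pay 74653 | balance=215808
10 | pay 72847 | balance=145550
11 | pay 75056 | balance=72240
12 | pay 71206 | balance=1900

1900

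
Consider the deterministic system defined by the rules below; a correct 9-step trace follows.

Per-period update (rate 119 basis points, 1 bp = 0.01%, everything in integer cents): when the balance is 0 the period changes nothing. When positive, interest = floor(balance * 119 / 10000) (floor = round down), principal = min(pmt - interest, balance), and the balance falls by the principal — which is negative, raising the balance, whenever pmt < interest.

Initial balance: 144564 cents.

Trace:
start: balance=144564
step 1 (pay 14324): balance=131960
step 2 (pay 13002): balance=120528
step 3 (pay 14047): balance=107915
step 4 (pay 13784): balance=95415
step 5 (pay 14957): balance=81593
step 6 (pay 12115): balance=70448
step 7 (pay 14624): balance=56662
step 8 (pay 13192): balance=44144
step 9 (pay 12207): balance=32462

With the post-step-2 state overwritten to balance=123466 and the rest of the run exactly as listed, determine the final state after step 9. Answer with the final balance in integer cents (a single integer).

35653

state after step 2 := balance=123466
step 3 (pay 14047): balance=110888
step 4 (pay 13784): balance=98423
step 5 (pay 14957): balance=84637
step 6 (pay 12115): balance=73529
step 7 (pay 14624): balance=59779
step 8 (pay 13192): balance=47298
step 9 (pay 12207): balance=35653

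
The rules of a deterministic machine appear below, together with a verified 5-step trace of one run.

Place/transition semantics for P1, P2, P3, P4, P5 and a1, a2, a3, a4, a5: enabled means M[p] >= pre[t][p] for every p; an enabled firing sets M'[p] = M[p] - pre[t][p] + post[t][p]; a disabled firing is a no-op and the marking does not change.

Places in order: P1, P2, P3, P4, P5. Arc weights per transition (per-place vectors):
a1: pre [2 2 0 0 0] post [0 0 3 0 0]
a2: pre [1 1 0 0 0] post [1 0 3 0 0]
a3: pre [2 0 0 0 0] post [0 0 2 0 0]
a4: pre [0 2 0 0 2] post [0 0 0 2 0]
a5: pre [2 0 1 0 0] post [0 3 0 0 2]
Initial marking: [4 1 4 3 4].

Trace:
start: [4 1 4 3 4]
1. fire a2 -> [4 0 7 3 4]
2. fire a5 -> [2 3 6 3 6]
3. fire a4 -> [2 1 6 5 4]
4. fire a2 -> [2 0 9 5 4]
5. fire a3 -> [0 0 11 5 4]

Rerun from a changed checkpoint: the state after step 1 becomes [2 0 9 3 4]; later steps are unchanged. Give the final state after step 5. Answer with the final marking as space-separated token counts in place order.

0 1 8 5 4

state after step 1 := [2 0 9 3 4]
2. fire a5 -> [0 3 8 3 6]
3. fire a4 -> [0 1 8 5 4]
4. fire a2 -> [0 1 8 5 4]
5. fire a3 -> [0 1 8 5 4]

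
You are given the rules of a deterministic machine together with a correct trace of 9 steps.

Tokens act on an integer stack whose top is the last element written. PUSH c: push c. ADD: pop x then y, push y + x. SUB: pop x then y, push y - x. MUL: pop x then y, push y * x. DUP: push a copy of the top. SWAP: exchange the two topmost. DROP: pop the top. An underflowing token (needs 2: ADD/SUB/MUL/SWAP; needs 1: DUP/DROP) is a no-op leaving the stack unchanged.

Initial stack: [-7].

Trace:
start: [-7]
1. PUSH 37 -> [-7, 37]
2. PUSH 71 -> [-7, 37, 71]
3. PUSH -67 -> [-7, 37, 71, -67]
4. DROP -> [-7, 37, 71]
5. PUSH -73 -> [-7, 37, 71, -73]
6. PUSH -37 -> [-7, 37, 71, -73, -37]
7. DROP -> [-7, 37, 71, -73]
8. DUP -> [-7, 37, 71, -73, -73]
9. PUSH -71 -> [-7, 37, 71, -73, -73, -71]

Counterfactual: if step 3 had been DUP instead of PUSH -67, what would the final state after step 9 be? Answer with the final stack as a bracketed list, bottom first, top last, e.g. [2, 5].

(re-executing from step 3 with the substitution; state before step 3: [-7, 37, 71])
3. DUP -> [-7, 37, 71, 71]
4. DROP -> [-7, 37, 71]
5. PUSH -73 -> [-7, 37, 71, -73]
6. PUSH -37 -> [-7, 37, 71, -73, -37]
7. DROP -> [-7, 37, 71, -73]
8. DUP -> [-7, 37, 71, -73, -73]
9. PUSH -71 -> [-7, 37, 71, -73, -73, -71]

[-7, 37, 71, -73, -73, -71]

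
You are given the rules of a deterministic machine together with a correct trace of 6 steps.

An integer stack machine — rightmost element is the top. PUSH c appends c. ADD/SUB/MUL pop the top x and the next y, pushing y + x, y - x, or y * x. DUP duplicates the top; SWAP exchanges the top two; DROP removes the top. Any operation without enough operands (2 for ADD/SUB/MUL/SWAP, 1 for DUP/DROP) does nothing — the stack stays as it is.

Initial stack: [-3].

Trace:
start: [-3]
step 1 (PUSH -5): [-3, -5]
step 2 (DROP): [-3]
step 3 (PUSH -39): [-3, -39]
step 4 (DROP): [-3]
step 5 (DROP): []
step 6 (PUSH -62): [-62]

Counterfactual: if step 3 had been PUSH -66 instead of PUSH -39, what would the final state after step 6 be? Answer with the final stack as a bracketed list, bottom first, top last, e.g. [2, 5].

[-62]

(re-executing from step 3 with the substitution; state before step 3: [-3])
step 3 (PUSH -66): [-3, -66]
step 4 (DROP): [-3]
step 5 (DROP): []
step 6 (PUSH -62): [-62]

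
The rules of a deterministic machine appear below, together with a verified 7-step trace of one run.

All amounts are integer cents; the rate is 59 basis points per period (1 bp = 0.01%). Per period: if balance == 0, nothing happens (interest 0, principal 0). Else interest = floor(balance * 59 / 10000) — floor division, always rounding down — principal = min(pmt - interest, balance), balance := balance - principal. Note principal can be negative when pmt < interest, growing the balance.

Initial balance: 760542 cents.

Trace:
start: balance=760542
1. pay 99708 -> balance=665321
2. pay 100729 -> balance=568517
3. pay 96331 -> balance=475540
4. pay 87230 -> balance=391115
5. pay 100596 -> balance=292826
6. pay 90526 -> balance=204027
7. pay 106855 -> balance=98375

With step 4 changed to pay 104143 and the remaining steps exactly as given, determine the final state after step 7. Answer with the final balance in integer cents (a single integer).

(re-executing from step 4 with the substitution; state before step 4: balance=475540)
4. pay 104143 -> balance=374202
5. pay 100596 -> balance=275813
6. pay 90526 -> balance=186914
7. pay 106855 -> balance=81161

81161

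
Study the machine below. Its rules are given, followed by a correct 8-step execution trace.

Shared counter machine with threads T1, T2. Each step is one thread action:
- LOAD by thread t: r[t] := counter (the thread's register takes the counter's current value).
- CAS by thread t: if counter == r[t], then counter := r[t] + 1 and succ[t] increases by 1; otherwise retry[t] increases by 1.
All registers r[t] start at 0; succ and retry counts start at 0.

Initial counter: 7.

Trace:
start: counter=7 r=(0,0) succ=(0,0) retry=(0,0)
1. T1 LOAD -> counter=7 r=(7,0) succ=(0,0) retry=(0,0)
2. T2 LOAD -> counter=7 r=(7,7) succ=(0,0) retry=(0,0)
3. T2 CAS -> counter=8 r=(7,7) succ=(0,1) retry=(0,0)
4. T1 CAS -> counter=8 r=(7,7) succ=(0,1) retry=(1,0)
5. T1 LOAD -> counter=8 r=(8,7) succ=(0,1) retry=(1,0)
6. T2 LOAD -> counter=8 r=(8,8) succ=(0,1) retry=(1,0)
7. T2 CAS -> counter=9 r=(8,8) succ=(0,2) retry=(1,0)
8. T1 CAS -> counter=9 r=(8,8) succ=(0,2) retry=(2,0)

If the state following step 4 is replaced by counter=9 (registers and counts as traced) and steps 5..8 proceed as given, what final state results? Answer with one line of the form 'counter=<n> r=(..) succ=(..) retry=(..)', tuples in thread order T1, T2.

state after step 4 := counter=9 r=(7,7) succ=(0,1) retry=(1,0)
5. T1 LOAD -> counter=9 r=(9,7) succ=(0,1) retry=(1,0)
6. T2 LOAD -> counter=9 r=(9,9) succ=(0,1) retry=(1,0)
7. T2 CAS -> counter=10 r=(9,9) succ=(0,2) retry=(1,0)
8. T1 CAS -> counter=10 r=(9,9) succ=(0,2) retry=(2,0)

counter=10 r=(9,9) succ=(0,2) retry=(2,0)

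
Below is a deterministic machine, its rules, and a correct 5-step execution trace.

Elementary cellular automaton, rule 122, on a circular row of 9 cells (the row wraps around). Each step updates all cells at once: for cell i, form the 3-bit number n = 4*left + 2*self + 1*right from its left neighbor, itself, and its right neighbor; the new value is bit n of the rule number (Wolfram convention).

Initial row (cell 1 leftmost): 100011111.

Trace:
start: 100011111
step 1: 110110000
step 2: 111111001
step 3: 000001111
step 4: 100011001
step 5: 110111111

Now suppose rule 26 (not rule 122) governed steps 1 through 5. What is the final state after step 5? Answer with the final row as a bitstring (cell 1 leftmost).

(re-executing steps 1..5 under rule 26; state before step 1: 100011111)
step 1: 010110000
step 2: 100101000
step 3: 011000101
step 4: 010101000
step 5: 100000100

100000100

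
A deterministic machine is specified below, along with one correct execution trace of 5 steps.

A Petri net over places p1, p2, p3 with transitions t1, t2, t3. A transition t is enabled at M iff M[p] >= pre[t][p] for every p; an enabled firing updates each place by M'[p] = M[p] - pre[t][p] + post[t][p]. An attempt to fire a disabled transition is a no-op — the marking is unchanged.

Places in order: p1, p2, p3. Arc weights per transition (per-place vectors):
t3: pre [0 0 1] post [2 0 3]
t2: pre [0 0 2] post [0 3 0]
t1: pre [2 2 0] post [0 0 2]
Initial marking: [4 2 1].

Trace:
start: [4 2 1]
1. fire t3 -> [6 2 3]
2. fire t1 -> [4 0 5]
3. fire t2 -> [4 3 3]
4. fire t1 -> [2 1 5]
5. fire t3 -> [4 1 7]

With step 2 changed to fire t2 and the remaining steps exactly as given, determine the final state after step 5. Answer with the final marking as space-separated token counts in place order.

6 3 5

(re-executing from step 2 with the substitution; state before step 2: [6 2 3])
2. fire t2 -> [6 5 1]
3. fire t2 -> [6 5 1]
4. fire t1 -> [4 3 3]
5. fire t3 -> [6 3 5]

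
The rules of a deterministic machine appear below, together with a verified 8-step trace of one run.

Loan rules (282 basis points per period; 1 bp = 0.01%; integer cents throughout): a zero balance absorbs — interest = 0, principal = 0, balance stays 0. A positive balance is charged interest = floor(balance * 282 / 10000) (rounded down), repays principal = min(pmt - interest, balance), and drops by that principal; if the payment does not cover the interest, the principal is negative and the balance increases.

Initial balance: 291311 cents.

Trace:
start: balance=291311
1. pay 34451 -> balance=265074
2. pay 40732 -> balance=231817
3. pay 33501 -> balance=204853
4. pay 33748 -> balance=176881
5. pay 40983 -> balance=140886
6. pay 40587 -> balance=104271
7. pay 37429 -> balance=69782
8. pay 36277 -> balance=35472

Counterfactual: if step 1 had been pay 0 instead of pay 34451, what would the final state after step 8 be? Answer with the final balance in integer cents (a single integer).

77326

(re-executing from step 1 with the substitution; state before step 1: balance=291311)
1. pay 0 -> balance=299525
2. pay 40732 -> balance=267239
3. pay 33501 -> balance=241274
4. pay 33748 -> balance=214329
5. pay 40983 -> balance=179390
6. pay 40587 -> balance=143861
7. pay 37429 -> balance=110488
8. pay 36277 -> balance=77326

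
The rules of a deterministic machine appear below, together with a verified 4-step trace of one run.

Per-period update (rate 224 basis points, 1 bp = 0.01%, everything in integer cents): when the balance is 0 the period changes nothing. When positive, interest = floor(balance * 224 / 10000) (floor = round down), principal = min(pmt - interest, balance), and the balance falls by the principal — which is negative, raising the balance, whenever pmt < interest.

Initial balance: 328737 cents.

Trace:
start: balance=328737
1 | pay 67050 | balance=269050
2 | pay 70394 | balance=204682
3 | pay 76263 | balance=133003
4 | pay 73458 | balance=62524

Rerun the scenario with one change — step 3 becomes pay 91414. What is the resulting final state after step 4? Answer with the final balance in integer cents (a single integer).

(re-executing from step 3 with the substitution; state before step 3: balance=204682)
3 | pay 91414 | balance=117852
4 | pay 73458 | balance=47033

47033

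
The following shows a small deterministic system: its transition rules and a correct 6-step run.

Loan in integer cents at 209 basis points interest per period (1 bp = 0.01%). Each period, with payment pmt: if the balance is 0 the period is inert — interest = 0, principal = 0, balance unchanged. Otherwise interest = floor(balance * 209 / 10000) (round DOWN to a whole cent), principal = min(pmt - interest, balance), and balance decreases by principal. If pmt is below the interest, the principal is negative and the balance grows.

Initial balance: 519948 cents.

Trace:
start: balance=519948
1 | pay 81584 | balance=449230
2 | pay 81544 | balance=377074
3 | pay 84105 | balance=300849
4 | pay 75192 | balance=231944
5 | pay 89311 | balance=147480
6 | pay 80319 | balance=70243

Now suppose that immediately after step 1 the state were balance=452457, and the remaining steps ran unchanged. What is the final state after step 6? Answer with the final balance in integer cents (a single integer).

73823

state after step 1 := balance=452457
2 | pay 81544 | balance=380369
3 | pay 84105 | balance=304213
4 | pay 75192 | balance=235379
5 | pay 89311 | balance=150987
6 | pay 80319 | balance=73823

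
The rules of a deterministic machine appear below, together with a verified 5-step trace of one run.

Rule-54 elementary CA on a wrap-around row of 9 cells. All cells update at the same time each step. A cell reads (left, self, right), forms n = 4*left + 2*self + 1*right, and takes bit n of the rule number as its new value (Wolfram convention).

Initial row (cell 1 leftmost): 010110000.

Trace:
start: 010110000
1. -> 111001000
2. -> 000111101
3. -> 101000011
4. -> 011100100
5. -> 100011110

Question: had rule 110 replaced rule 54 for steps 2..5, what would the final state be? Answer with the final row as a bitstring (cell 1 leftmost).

000011010

(re-executing steps 2..5 under rule 110; state before step 2: 111001000)
2. -> 101011001
3. -> 111111011
4. -> 000001110
5. -> 000011010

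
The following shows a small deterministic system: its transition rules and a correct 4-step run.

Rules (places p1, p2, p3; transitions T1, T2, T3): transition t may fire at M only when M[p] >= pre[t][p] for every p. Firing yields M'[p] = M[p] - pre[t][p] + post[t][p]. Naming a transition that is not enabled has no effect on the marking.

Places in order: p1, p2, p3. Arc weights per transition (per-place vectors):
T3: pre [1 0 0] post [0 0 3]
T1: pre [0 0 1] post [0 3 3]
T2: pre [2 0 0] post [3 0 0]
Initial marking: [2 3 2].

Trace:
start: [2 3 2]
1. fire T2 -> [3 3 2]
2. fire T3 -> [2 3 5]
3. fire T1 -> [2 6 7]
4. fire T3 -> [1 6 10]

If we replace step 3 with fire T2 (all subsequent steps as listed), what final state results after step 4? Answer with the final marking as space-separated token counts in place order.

(re-executing from step 3 with the substitution; state before step 3: [2 3 5])
3. fire T2 -> [3 3 5]
4. fire T3 -> [2 3 8]

2 3 8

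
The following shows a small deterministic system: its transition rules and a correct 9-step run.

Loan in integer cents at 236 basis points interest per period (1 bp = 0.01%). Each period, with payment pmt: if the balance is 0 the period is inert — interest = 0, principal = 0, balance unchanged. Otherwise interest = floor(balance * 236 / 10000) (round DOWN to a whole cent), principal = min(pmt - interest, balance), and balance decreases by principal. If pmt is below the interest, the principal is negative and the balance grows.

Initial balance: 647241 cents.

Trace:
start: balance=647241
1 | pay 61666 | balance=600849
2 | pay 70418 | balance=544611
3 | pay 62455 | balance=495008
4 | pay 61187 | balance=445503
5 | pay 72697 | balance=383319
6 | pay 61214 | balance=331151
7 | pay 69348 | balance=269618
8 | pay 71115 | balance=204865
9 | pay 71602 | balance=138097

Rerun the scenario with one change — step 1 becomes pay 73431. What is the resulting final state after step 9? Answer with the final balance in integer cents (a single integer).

123919

(re-executing from step 1 with the substitution; state before step 1: balance=647241)
1 | pay 73431 | balance=589084
2 | pay 70418 | balance=532568
3 | pay 62455 | balance=482681
4 | pay 61187 | balance=432885
5 | pay 72697 | balance=370404
6 | pay 61214 | balance=317931
7 | pay 69348 | balance=256086
8 | pay 71115 | balance=191014
9 | pay 71602 | balance=123919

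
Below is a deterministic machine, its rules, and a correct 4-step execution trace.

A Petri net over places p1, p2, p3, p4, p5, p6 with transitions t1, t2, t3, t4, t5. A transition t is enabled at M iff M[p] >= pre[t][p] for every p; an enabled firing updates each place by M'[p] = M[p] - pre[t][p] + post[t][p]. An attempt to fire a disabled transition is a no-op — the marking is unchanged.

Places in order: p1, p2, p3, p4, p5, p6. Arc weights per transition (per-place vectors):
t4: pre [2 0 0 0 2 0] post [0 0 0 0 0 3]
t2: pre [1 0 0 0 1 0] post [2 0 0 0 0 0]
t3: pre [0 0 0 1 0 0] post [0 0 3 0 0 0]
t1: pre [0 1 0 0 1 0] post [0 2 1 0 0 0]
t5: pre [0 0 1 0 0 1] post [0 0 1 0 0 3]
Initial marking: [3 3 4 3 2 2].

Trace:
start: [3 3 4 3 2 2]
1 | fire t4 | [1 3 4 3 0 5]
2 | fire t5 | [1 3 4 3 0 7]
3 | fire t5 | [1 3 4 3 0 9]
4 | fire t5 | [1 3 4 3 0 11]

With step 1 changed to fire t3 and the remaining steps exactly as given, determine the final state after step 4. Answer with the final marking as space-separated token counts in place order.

3 3 7 2 2 8

(re-executing from step 1 with the substitution; state before step 1: [3 3 4 3 2 2])
1 | fire t3 | [3 3 7 2 2 2]
2 | fire t5 | [3 3 7 2 2 4]
3 | fire t5 | [3 3 7 2 2 6]
4 | fire t5 | [3 3 7 2 2 8]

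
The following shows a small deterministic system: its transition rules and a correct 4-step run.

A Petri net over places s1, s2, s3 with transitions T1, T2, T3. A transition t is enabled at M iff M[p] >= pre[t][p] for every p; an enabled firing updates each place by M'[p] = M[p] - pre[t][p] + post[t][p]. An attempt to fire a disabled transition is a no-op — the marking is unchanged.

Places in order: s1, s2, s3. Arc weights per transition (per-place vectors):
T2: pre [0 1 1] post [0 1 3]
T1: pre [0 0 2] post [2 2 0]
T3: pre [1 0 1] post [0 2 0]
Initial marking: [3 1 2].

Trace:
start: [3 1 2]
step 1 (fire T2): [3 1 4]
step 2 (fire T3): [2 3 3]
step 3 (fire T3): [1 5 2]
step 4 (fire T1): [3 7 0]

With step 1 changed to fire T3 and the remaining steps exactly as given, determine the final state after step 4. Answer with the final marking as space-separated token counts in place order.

1 5 0

(re-executing from step 1 with the substitution; state before step 1: [3 1 2])
step 1 (fire T3): [2 3 1]
step 2 (fire T3): [1 5 0]
step 3 (fire T3): [1 5 0]
step 4 (fire T1): [1 5 0]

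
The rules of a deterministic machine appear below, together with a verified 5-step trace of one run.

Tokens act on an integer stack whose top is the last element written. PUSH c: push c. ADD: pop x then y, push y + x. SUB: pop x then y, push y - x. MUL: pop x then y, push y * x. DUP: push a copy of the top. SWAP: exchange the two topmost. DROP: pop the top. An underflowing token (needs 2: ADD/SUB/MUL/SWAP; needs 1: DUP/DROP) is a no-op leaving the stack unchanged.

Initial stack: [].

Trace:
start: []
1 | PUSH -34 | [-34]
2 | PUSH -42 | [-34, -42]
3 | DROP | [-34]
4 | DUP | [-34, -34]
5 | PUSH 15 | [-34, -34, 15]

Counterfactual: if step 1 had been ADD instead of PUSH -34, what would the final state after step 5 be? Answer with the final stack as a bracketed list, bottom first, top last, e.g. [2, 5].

(re-executing from step 1 with the substitution; state before step 1: [])
1 | ADD | []
2 | PUSH -42 | [-42]
3 | DROP | []
4 | DUP | []
5 | PUSH 15 | [15]

[15]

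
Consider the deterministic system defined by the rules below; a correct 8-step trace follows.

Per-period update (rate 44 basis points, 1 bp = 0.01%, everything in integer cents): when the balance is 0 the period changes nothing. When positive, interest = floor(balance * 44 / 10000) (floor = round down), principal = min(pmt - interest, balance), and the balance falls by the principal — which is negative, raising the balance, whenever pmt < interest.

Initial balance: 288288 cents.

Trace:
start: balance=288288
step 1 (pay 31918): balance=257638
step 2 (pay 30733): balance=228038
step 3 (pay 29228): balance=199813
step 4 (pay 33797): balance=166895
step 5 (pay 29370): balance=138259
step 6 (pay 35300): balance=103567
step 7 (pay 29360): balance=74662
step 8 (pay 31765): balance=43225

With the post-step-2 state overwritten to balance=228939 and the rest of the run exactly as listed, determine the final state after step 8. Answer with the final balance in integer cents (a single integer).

44150

state after step 2 := balance=228939
step 3 (pay 29228): balance=200718
step 4 (pay 33797): balance=167804
step 5 (pay 29370): balance=139172
step 6 (pay 35300): balance=104484
step 7 (pay 29360): balance=75583
step 8 (pay 31765): balance=44150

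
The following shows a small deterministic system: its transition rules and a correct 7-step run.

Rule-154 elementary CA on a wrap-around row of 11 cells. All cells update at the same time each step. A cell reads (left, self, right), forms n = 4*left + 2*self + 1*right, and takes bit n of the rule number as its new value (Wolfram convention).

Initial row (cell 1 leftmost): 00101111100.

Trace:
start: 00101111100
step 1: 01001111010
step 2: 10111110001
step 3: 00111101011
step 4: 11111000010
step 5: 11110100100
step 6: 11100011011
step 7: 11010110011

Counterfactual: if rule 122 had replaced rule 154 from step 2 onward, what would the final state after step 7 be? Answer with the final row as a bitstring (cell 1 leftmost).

(re-executing steps 2..7 under rule 122; state before step 2: 01001111010)
step 2: 10111001101
step 3: 11101111111
step 4: 00111000000
step 5: 01101100000
step 6: 11111110000
step 7: 10000011001

10000011001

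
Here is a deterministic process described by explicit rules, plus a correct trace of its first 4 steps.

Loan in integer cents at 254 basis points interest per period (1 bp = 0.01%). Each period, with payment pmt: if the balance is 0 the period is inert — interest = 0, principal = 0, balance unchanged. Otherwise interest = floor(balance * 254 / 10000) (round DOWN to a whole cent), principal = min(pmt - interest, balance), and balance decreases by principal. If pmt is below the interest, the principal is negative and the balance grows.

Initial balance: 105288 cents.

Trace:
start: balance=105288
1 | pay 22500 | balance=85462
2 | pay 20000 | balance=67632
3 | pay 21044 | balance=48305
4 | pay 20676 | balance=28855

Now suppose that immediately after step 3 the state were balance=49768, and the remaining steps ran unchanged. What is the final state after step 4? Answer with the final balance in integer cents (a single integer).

30356

state after step 3 := balance=49768
4 | pay 20676 | balance=30356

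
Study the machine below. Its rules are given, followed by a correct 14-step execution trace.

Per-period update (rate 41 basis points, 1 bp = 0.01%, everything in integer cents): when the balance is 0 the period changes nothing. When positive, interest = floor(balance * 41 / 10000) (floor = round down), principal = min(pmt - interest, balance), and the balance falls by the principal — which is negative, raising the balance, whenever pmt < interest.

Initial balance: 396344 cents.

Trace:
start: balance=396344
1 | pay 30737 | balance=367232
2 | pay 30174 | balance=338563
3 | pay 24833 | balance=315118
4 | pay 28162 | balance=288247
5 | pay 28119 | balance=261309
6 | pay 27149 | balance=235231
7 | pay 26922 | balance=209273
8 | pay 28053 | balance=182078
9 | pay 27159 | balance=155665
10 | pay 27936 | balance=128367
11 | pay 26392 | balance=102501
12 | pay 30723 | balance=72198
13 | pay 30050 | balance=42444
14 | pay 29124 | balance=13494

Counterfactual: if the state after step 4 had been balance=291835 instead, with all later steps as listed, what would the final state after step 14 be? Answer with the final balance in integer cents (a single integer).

17231

state after step 4 := balance=291835
5 | pay 28119 | balance=264912
6 | pay 27149 | balance=238849
7 | pay 26922 | balance=212906
8 | pay 28053 | balance=185725
9 | pay 27159 | balance=159327
10 | pay 27936 | balance=132044
11 | pay 26392 | balance=106193
12 | pay 30723 | balance=75905
13 | pay 30050 | balance=46166
14 | pay 29124 | balance=17231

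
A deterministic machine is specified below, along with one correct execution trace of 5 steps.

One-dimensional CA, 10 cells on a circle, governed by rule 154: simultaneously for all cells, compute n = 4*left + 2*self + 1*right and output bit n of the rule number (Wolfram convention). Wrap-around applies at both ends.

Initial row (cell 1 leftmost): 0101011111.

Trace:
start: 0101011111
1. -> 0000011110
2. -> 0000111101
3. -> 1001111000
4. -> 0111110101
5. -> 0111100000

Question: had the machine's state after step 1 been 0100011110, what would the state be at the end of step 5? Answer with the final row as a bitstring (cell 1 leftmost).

0111100100

state after step 1 := 0100011110
2. -> 1010111101
3. -> 0000111001
4. -> 1001110110
5. -> 0111100100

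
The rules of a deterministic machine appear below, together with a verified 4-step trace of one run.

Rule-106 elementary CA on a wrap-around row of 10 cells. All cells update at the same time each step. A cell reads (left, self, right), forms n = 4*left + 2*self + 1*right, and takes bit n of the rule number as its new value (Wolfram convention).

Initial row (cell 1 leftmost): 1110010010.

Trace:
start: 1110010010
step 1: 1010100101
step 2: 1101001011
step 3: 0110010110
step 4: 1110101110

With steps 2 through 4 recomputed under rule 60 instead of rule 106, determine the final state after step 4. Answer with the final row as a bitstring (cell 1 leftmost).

(re-executing steps 2..4 under rule 60; state before step 2: 1010100101)
step 2: 0111110111
step 3: 1100001100
step 4: 1010001010

1010001010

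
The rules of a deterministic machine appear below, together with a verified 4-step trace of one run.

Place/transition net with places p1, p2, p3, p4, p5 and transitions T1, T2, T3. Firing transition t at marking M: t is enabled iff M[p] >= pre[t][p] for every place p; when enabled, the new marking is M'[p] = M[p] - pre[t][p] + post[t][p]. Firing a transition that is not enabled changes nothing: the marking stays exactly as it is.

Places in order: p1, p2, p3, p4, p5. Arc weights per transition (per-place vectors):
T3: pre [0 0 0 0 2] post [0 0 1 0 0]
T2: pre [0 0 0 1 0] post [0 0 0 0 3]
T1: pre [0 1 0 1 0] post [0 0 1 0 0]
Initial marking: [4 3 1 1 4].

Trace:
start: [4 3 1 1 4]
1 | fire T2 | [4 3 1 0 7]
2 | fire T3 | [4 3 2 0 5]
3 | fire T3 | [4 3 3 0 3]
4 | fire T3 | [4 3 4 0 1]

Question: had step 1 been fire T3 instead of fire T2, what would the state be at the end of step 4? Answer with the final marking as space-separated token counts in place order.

(re-executing from step 1 with the substitution; state before step 1: [4 3 1 1 4])
1 | fire T3 | [4 3 2 1 2]
2 | fire T3 | [4 3 3 1 0]
3 | fire T3 | [4 3 3 1 0]
4 | fire T3 | [4 3 3 1 0]

4 3 3 1 0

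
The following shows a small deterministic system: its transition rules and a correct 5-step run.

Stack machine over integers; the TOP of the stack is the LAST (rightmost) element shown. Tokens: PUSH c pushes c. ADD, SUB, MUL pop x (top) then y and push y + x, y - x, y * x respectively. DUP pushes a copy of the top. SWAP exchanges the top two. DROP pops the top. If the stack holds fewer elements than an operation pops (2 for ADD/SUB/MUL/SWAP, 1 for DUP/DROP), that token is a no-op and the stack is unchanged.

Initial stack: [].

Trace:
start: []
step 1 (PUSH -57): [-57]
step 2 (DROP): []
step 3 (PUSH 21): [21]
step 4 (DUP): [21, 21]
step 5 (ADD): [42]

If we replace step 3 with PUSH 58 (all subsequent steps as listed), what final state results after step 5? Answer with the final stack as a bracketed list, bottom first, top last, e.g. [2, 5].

(re-executing from step 3 with the substitution; state before step 3: [])
step 3 (PUSH 58): [58]
step 4 (DUP): [58, 58]
step 5 (ADD): [116]

[116]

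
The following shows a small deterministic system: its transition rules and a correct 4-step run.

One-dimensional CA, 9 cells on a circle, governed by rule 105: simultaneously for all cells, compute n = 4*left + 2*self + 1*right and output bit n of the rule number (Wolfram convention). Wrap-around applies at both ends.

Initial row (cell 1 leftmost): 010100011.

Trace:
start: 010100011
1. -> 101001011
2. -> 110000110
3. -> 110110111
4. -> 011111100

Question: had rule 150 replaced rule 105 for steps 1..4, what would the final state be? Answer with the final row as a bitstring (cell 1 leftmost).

011111100

(re-executing steps 1..4 under rule 150; state before step 1: 010100011)
1. -> 010110100
2. -> 110000110
3. -> 001001000
4. -> 011111100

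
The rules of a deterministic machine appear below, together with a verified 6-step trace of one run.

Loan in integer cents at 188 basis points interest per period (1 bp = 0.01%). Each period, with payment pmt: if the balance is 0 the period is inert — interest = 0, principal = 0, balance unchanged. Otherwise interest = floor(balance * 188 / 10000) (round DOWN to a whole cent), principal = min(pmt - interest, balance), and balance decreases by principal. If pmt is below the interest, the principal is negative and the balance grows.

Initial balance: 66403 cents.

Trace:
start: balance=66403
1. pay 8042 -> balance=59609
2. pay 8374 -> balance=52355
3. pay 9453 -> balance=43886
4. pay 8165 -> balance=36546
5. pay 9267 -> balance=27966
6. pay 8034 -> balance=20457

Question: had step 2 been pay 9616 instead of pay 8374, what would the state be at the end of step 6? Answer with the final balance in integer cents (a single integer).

19118

(re-executing from step 2 with the substitution; state before step 2: balance=59609)
2. pay 9616 -> balance=51113
3. pay 9453 -> balance=42620
4. pay 8165 -> balance=35256
5. pay 9267 -> balance=26651
6. pay 8034 -> balance=19118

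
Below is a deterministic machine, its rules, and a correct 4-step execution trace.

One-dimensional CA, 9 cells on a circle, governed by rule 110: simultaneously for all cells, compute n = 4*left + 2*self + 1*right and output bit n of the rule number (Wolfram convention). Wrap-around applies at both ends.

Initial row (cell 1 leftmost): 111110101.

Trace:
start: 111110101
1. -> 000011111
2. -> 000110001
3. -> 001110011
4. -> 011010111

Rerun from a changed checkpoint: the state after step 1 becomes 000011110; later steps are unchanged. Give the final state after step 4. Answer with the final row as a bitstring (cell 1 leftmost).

011011110

state after step 1 := 000011110
2. -> 000110010
3. -> 001110110
4. -> 011011110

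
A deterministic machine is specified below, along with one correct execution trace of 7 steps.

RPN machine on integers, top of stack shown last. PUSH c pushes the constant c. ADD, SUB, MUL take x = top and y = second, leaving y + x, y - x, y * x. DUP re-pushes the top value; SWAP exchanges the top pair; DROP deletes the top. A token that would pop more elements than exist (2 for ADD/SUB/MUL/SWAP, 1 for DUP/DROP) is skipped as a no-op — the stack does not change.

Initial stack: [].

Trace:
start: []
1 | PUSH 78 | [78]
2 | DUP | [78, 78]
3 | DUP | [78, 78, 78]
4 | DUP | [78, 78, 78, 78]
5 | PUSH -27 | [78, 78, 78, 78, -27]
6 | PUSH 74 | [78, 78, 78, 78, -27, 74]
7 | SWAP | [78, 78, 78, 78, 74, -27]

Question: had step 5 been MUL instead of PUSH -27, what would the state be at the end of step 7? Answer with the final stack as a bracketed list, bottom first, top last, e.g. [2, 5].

(re-executing from step 5 with the substitution; state before step 5: [78, 78, 78, 78])
5 | MUL | [78, 78, 6084]
6 | PUSH 74 | [78, 78, 6084, 74]
7 | SWAP | [78, 78, 74, 6084]

[78, 78, 74, 6084]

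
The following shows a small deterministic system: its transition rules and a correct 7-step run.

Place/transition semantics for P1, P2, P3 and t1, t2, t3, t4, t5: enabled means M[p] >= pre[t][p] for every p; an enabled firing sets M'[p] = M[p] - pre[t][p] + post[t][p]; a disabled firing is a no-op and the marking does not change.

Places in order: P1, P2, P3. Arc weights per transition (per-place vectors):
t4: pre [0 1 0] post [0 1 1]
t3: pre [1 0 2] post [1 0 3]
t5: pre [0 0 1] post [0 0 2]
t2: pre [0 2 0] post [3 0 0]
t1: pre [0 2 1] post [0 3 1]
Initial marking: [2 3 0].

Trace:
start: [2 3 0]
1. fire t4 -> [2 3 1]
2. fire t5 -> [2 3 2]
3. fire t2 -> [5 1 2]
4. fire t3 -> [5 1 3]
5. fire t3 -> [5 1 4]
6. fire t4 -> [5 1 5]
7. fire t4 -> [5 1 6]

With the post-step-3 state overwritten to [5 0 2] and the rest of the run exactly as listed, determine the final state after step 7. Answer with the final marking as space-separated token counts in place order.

state after step 3 := [5 0 2]
4. fire t3 -> [5 0 3]
5. fire t3 -> [5 0 4]
6. fire t4 -> [5 0 4]
7. fire t4 -> [5 0 4]

5 0 4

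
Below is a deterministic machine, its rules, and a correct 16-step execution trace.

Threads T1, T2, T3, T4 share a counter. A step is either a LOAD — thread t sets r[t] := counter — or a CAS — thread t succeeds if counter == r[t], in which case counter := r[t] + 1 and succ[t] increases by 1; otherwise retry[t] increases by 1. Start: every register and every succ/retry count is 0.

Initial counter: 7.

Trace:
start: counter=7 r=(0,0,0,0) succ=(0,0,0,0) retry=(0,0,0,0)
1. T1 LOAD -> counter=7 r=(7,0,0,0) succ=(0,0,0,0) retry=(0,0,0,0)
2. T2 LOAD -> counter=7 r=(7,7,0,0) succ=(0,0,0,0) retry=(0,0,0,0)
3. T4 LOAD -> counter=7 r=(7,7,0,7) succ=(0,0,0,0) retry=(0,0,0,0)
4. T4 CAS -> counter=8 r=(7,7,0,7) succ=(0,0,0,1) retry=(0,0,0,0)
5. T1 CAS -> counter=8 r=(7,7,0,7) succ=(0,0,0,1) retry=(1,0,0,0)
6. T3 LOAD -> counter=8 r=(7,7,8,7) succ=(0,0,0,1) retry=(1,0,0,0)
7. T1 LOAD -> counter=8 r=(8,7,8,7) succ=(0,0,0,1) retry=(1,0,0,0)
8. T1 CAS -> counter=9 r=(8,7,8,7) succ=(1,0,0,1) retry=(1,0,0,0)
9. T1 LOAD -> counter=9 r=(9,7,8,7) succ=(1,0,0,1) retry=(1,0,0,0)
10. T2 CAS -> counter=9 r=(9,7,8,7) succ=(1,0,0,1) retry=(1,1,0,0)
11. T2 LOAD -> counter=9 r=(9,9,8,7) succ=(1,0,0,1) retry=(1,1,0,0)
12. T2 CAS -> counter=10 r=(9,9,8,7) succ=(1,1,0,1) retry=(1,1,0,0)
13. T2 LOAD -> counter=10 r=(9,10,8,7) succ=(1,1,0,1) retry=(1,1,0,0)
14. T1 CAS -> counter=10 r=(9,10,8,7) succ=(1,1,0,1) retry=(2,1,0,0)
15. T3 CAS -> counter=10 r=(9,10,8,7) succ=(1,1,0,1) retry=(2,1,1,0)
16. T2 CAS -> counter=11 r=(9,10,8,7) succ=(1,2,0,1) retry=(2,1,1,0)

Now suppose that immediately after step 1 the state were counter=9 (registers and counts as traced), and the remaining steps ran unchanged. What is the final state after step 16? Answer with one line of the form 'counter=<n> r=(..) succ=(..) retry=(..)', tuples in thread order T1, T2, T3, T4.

state after step 1 := counter=9 r=(7,0,0,0) succ=(0,0,0,0) retry=(0,0,0,0)
2. T2 LOAD -> counter=9 r=(7,9,0,0) succ=(0,0,0,0) retry=(0,0,0,0)
3. T4 LOAD -> counter=9 r=(7,9,0,9) succ=(0,0,0,0) retry=(0,0,0,0)
4. T4 CAS -> counter=10 r=(7,9,0,9) succ=(0,0,0,1) retry=(0,0,0,0)
5. T1 CAS -> counter=10 r=(7,9,0,9) succ=(0,0,0,1) retry=(1,0,0,0)
6. T3 LOAD -> counter=10 r=(7,9,10,9) succ=(0,0,0,1) retry=(1,0,0,0)
7. T1 LOAD -> counter=10 r=(10,9,10,9) succ=(0,0,0,1) retry=(1,0,0,0)
8. T1 CAS -> counter=11 r=(10,9,10,9) succ=(1,0,0,1) retry=(1,0,0,0)
9. T1 LOAD -> counter=11 r=(11,9,10,9) succ=(1,0,0,1) retry=(1,0,0,0)
10. T2 CAS -> counter=11 r=(11,9,10,9) succ=(1,0,0,1) retry=(1,1,0,0)
11. T2 LOAD -> counter=11 r=(11,11,10,9) succ=(1,0,0,1) retry=(1,1,0,0)
12. T2 CAS -> counter=12 r=(11,11,10,9) succ=(1,1,0,1) retry=(1,1,0,0)
13. T2 LOAD -> counter=12 r=(11,12,10,9) succ=(1,1,0,1) retry=(1,1,0,0)
14. T1 CAS -> counter=12 r=(11,12,10,9) succ=(1,1,0,1) retry=(2,1,0,0)
15. T3 CAS -> counter=12 r=(11,12,10,9) succ=(1,1,0,1) retry=(2,1,1,0)
16. T2 CAS -> counter=13 r=(11,12,10,9) succ=(1,2,0,1) retry=(2,1,1,0)

counter=13 r=(11,12,10,9) succ=(1,2,0,1) retry=(2,1,1,0)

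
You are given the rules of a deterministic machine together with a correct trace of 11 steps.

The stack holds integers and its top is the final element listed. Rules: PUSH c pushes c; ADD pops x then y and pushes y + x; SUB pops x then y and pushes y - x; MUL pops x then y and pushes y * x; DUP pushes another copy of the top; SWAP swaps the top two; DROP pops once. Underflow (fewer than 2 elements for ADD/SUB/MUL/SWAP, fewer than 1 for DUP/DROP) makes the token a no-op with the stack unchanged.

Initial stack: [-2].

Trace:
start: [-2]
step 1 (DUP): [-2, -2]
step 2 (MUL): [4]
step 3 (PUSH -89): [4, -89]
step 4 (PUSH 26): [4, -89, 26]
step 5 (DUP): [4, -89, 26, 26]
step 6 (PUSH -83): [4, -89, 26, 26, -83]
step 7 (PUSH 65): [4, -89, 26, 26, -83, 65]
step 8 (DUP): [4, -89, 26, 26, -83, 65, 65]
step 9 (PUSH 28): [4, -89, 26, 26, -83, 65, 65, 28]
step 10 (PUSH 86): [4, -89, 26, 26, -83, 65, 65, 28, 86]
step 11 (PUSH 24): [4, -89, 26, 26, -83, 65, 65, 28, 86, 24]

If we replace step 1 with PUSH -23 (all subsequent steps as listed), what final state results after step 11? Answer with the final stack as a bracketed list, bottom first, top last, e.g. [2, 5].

[46, -89, 26, 26, -83, 65, 65, 28, 86, 24]

(re-executing from step 1 with the substitution; state before step 1: [-2])
step 1 (PUSH -23): [-2, -23]
step 2 (MUL): [46]
step 3 (PUSH -89): [46, -89]
step 4 (PUSH 26): [46, -89, 26]
step 5 (DUP): [46, -89, 26, 26]
step 6 (PUSH -83): [46, -89, 26, 26, -83]
step 7 (PUSH 65): [46, -89, 26, 26, -83, 65]
step 8 (DUP): [46, -89, 26, 26, -83, 65, 65]
step 9 (PUSH 28): [46, -89, 26, 26, -83, 65, 65, 28]
step 10 (PUSH 86): [46, -89, 26, 26, -83, 65, 65, 28, 86]
step 11 (PUSH 24): [46, -89, 26, 26, -83, 65, 65, 28, 86, 24]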